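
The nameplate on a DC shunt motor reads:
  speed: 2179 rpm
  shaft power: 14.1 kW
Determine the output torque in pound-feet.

ω = 2π × 2179/60 = 228.2 rad/s
τ = P/ω = 14100/228.2 = 61.79 N·m
In lb·ft: 61.79/1.356 = 45.6 lb·ft

45.6 lb·ft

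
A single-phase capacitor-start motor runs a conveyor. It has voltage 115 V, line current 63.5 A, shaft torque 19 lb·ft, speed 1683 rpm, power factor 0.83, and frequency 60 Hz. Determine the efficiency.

τ = 19 lb·ft × 1.356 = 25.76 N·m
ω = 2π × 1683/60 = 176.2 rad/s; P_out = τω = 25.76 × 176.2 = 4539 W
P_in = V·I·cosφ = 115 × 63.5 × 0.83 = 6061 W
η = P_out / P_in = 4539 / 6061 = 0.749 = 74.9%

74.9 %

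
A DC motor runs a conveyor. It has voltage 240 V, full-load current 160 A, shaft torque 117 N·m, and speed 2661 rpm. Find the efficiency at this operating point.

ω = 2π × 2661/60 = 278.7 rad/s; P_out = τω = 117 × 278.7 = 32608 W
P_in = V·I = 240 × 160 = 38400 W
η = P_out / P_in = 32608 / 38400 = 0.849 = 84.9%

84.9 %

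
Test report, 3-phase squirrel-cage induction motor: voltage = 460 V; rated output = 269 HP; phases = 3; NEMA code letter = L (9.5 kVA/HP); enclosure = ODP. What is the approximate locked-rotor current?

3210 A

S_LR = 9.5 × 269 = 2555.5 kVA
I_LR = S_LR/(√3·V_L) = 2555500/(1.732×460) = 3210 A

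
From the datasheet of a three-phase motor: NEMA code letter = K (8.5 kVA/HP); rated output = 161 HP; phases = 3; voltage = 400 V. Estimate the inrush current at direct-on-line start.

1980 A

S_LR = 8.5 × 161 = 1368.5 kVA
I_LR = S_LR/(√3·V_L) = 1368500/(1.732×400) = 1980 A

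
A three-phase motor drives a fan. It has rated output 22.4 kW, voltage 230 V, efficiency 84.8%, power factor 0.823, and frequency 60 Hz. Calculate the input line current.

P_out = 22.4 kW = 22400 W
P_in = P_out / η = 22400 / 0.848 = 26415 W
I_L = P_in / (√3·V_L·cosφ) = 26415 / (1.732 × 230 × 0.823) = 80.6 A

80.6 A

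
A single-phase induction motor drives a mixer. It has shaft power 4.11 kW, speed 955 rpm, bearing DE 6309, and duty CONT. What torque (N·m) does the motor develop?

ω = 2π × 955/60 = 100 rad/s
τ = P/ω = 4110/100 = 41.1 N·m

41.1 N·m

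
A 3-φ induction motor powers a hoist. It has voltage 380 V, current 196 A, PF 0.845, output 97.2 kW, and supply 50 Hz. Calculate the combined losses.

P_in = √3·V·I·cosφ = 1.732×380×196×0.845 = 109004 W
P_out = 97200 W
Losses = P_in − P_out = 109004 − 97200 = 11804 W

11800 W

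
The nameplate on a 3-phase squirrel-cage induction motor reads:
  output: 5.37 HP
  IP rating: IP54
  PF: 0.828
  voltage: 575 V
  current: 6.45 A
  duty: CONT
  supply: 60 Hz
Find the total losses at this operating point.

1.31 kW

P_in = √3·V·I·cosφ = 1.732×575×6.45×0.828 = 5319 W
P_out = 5.37×746 = 4006 W
Losses = P_in − P_out = 5319 − 4006 = 1313 W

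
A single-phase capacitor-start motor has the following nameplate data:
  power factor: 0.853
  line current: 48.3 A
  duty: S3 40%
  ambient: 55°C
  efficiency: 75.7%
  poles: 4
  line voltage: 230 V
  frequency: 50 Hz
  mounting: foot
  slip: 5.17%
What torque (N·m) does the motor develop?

48.2 N·m

P_in = V·I·cosφ = 230 × 48.3 × 0.853 = 9476 W
P_out = η·P_in = 0.757 × 9476 = 7173 W
n_s = 120×50/4 = 1500 rpm; n = 1500×(1−0.0517) = 1422 rpm
ω = 2π×1422/60 = 148.9 rad/s
τ = P_out/ω = 7173/148.9 = 48.2 N·m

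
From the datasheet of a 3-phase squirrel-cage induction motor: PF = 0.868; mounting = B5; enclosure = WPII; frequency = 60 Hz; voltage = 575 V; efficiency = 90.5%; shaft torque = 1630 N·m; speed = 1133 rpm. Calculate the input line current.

247 A

ω = 2π×1133/60 = 118.6 rad/s; P_out = τω = 1630 × 118.6 = 193318 W
P_in = P_out / η = 193318 / 0.905 = 213611 W
I_L = P_in / (√3·V_L·cosφ) = 213611 / (1.732 × 575 × 0.868) = 247 A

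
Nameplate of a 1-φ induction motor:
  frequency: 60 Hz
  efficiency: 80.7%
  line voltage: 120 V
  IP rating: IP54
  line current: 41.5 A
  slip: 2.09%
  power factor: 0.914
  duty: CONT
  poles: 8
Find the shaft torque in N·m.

39.8 N·m

P_in = V·I·cosφ = 120 × 41.5 × 0.914 = 4552 W
P_out = η·P_in = 0.807 × 4552 = 3673 W
n_s = 120×60/8 = 900 rpm; n = 900×(1−0.0209) = 881 rpm
ω = 2π×881/60 = 92.26 rad/s
τ = P_out/ω = 3673/92.26 = 39.8 N·m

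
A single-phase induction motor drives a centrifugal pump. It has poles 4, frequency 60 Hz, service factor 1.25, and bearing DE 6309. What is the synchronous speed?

n_s = 120f/p = 120×60/4 = 1800 rpm

1800 rpm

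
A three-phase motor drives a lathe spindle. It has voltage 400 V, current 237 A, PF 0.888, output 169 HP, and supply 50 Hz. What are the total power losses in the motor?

P_in = √3·V·I·cosφ = 1.732×400×237×0.888 = 145804 W
P_out = 169×746 = 126074 W
Losses = P_in − P_out = 145804 − 126074 = 19730 W

19700 W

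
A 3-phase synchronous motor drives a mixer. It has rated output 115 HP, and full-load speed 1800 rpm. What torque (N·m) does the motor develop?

455 N·m

P_out = 115 × 746 = 85790 W
ω = 2π × 1800/60 = 188.5 rad/s
τ = P_out/ω = 85790/188.5 = 455 N·m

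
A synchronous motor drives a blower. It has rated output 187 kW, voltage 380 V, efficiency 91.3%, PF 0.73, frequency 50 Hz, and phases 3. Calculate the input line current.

P_out = 187 kW = 187000 W
P_in = P_out / η = 187000 / 0.913 = 204819 W
I_L = P_in / (√3·V_L·cosφ) = 204819 / (1.732 × 380 × 0.73) = 426 A

426 A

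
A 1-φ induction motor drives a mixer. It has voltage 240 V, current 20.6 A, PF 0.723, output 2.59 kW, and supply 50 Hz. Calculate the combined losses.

P_in = V·I·cosφ = 240×20.6×0.723 = 3575 W
P_out = 2590 W
Losses = P_in − P_out = 3575 − 2590 = 985 W

985 W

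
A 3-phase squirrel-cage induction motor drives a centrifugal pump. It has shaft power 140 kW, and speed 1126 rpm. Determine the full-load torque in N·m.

1190 N·m

ω = 2π × 1126/60 = 117.9 rad/s
τ = P/ω = 140000/117.9 = 1190 N·m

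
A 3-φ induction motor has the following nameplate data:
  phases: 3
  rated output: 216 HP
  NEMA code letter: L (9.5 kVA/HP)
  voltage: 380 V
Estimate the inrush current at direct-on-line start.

3120 A

S_LR = 9.5 × 216 = 2052 kVA
I_LR = S_LR/(√3·V_L) = 2052000/(1.732×380) = 3120 A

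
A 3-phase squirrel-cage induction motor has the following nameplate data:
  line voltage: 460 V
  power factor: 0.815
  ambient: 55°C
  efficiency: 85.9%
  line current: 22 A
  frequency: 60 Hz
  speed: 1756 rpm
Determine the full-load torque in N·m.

66.7 N·m

P_in = √3·V·I·cosφ = 1.732 × 460 × 22 × 0.815 = 14285 W
P_out = η·P_in = 0.859 × 14285 = 12271 W
n = 1756 rpm
ω = 2π×1756/60 = 183.9 rad/s
τ = P_out/ω = 12271/183.9 = 66.7 N·m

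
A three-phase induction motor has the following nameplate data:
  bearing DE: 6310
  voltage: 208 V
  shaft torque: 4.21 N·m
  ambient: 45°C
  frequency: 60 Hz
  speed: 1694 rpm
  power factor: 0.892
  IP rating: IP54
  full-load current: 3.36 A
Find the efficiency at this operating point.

69.2 %

ω = 2π × 1694/60 = 177.4 rad/s; P_out = τω = 4.21 × 177.4 = 747 W
P_in = √3·V_L·I_L·cosφ = 1.732 × 208 × 3.36 × 0.892 = 1080 W
η = P_out / P_in = 747 / 1080 = 0.692 = 69.2%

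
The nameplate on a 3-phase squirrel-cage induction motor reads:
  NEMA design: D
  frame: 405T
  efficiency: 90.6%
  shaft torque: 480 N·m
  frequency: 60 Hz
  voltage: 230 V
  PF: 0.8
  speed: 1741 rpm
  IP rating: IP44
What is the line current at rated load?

ω = 2π×1741/60 = 182.3 rad/s; P_out = τω = 480 × 182.3 = 87504 W
P_in = P_out / η = 87504 / 0.906 = 96583 W
I_L = P_in / (√3·V_L·cosφ) = 96583 / (1.732 × 230 × 0.8) = 303 A

303 A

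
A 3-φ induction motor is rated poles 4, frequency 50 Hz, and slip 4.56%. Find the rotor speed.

1432 rpm

n_s = 120f/p = 120×50/4 = 1500 rpm
n = n_s(1 − s) = 1500 × (1 − 0.0456) = 1432 rpm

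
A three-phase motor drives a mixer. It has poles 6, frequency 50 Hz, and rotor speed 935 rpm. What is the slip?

6.50 %

n_s = 120f/p = 120×50/6 = 1000 rpm
s = (n_s − n)/n_s = (1000 − 935)/1000 = 0.0650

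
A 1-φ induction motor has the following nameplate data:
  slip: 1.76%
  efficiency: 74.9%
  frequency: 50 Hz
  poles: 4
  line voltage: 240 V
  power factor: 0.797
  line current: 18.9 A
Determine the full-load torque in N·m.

17.5 N·m

P_in = V·I·cosφ = 240 × 18.9 × 0.797 = 3615 W
P_out = η·P_in = 0.749 × 3615 = 2708 W
n_s = 120×50/4 = 1500 rpm; n = 1500×(1−0.0176) = 1474 rpm
ω = 2π×1474/60 = 154.4 rad/s
τ = P_out/ω = 2708/154.4 = 17.5 N·m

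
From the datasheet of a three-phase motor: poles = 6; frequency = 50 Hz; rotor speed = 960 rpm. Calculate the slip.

n_s = 120f/p = 120×50/6 = 1000 rpm
s = (n_s − n)/n_s = (1000 − 960)/1000 = 0.0400

4.00 %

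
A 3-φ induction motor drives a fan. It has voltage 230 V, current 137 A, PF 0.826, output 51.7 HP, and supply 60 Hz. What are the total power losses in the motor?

6.51 kW

P_in = √3·V·I·cosφ = 1.732×230×137×0.826 = 45079 W
P_out = 51.7×746 = 38568 W
Losses = P_in − P_out = 45079 − 38568 = 6511 W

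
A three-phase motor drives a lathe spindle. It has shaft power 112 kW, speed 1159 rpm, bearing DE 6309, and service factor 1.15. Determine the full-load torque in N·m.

923 N·m

ω = 2π × 1159/60 = 121.4 rad/s
τ = P/ω = 112000/121.4 = 923 N·m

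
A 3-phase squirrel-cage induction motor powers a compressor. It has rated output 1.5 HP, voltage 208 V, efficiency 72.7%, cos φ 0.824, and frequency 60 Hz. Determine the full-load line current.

P_out = 1.5 × 746 = 1119 W
P_in = P_out / η = 1119 / 0.727 = 1539 W
I_L = P_in / (√3·V_L·cosφ) = 1539 / (1.732 × 208 × 0.824) = 5.18 A

5.18 A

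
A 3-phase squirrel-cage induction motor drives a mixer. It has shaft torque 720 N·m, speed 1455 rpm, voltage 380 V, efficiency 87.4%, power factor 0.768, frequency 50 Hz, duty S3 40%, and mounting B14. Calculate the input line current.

248 A

ω = 2π×1455/60 = 152.4 rad/s; P_out = τω = 720 × 152.4 = 109728 W
P_in = P_out / η = 109728 / 0.874 = 125547 W
I_L = P_in / (√3·V_L·cosφ) = 125547 / (1.732 × 380 × 0.768) = 248 A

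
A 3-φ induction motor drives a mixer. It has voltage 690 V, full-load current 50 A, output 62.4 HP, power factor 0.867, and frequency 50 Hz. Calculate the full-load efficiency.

P_out = 62.4 × 746 = 46550 W
P_in = √3·V_L·I_L·cosφ = 1.732 × 690 × 50 × 0.867 = 51807 W
η = P_out / P_in = 46550 / 51807 = 0.899 = 89.9%

89.9 %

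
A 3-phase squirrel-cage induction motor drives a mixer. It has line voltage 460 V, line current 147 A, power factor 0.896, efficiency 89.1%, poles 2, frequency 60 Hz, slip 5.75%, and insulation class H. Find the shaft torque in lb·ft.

P_in = √3·V·I·cosφ = 1.732 × 460 × 147 × 0.896 = 104938 W
P_out = η·P_in = 0.891 × 104938 = 93500 W
n_s = 120×60/2 = 3600 rpm; n = 3600×(1−0.0575) = 3393 rpm
ω = 2π×3393/60 = 355.3 rad/s
τ = P_out/ω = 93500/355.3 = 263.2 N·m
In lb·ft: 263.2/1.356 = 194 lb·ft

194 lb·ft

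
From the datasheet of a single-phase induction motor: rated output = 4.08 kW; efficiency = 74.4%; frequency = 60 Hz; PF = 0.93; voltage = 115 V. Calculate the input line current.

P_out = 4.08 kW = 4080 W
P_in = P_out / η = 4080 / 0.744 = 5484 W
I = P_in / (V·cosφ) = 5484 / (115 × 0.93) = 51.3 A

51.3 A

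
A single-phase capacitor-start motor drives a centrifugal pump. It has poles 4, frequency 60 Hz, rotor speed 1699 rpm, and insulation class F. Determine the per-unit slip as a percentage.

5.6 %

n_s = 120f/p = 120×60/4 = 1800 rpm
s = (n_s − n)/n_s = (1800 − 1699)/1800 = 0.0561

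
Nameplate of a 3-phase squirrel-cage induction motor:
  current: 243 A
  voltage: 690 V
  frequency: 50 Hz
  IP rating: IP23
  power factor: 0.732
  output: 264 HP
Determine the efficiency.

92.6 %

P_out = 264 × 746 = 196944 W
P_in = √3·V_L·I_L·cosφ = 1.732 × 690 × 243 × 0.732 = 212576 W
η = P_out / P_in = 196944 / 212576 = 0.926 = 92.6%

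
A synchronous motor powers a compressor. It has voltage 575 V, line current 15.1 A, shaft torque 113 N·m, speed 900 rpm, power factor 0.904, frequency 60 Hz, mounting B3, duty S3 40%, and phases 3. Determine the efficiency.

78.3 %

ω = 2π × 900/60 = 94.25 rad/s; P_out = τω = 113 × 94.25 = 10650 W
P_in = √3·V_L·I_L·cosφ = 1.732 × 575 × 15.1 × 0.904 = 13594 W
η = P_out / P_in = 10650 / 13594 = 0.783 = 78.3%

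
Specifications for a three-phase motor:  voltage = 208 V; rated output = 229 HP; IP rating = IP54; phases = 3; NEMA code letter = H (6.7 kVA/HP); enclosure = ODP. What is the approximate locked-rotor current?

4260 A

S_LR = 6.7 × 229 = 1534.3 kVA
I_LR = S_LR/(√3·V_L) = 1534300/(1.732×208) = 4260 A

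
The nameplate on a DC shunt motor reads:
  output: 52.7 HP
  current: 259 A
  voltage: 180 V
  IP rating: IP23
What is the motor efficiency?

P_out = 52.7 × 746 = 39314 W
P_in = V·I = 180 × 259 = 46620 W
η = P_out / P_in = 39314 / 46620 = 0.843 = 84.3%

84.3 %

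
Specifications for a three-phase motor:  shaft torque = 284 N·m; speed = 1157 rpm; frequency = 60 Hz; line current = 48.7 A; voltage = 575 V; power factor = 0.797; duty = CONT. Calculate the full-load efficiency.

89.0 %

ω = 2π × 1157/60 = 121.2 rad/s; P_out = τω = 284 × 121.2 = 34421 W
P_in = √3·V_L·I_L·cosφ = 1.732 × 575 × 48.7 × 0.797 = 38655 W
η = P_out / P_in = 34421 / 38655 = 0.890 = 89.0%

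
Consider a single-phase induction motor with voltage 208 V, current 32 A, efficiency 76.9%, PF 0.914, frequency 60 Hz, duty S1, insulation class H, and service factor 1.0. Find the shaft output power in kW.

P_in = V·I·cosφ = 208 × 32 × 0.914 = 6084 W
P_out = η·P_in = 0.769 × 6084 = 4679 W

4.68 kW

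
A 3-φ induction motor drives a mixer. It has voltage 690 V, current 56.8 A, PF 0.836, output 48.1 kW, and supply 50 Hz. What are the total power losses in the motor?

P_in = √3·V·I·cosφ = 1.732×690×56.8×0.836 = 56748 W
P_out = 48100 W
Losses = P_in − P_out = 56748 − 48100 = 8648 W

8.65 kW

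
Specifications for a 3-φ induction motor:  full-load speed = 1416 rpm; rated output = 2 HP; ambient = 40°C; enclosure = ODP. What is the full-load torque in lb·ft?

7.42 lb·ft

P_out = 2 × 746 = 1492 W
ω = 2π × 1416/60 = 148.3 rad/s
τ = P_out/ω = 1492/148.3 = 10.06 N·m
In lb·ft: 10.06/1.356 = 7.42 lb·ft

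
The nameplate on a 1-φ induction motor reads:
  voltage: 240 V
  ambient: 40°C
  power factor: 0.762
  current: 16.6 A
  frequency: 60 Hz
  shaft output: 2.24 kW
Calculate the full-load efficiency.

73.8 %

P_out = 2.24 kW = 2240 W
P_in = V·I·cosφ = 240 × 16.6 × 0.762 = 3036 W
η = P_out / P_in = 2240 / 3036 = 0.738 = 73.8%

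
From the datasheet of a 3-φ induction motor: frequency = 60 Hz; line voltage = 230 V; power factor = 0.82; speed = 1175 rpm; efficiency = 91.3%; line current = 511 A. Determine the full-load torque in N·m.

P_in = √3·V·I·cosφ = 1.732 × 230 × 511 × 0.82 = 166921 W
P_out = η·P_in = 0.913 × 166921 = 152399 W
n = 1175 rpm
ω = 2π×1175/60 = 123 rad/s
τ = P_out/ω = 152399/123 = 1240 N·m

1240 N·m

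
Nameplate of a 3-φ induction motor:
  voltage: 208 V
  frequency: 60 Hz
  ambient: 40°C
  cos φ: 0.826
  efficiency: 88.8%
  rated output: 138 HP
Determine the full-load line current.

P_out = 138 × 746 = 102948 W
P_in = P_out / η = 102948 / 0.888 = 115932 W
I_L = P_in / (√3·V_L·cosφ) = 115932 / (1.732 × 208 × 0.826) = 390 A

390 A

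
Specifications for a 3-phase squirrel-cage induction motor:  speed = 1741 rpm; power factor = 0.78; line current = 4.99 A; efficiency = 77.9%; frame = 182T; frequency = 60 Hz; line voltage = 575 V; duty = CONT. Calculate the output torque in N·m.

16.6 N·m

P_in = √3·V·I·cosφ = 1.732 × 575 × 4.99 × 0.78 = 3876 W
P_out = η·P_in = 0.779 × 3876 = 3019 W
n = 1741 rpm
ω = 2π×1741/60 = 182.3 rad/s
τ = P_out/ω = 3019/182.3 = 16.6 N·m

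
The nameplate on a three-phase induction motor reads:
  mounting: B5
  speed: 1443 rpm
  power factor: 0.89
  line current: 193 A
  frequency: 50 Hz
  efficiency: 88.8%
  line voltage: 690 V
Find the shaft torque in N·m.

P_in = √3·V·I·cosφ = 1.732 × 690 × 193 × 0.89 = 205279 W
P_out = η·P_in = 0.888 × 205279 = 182288 W
n = 1443 rpm
ω = 2π×1443/60 = 151.1 rad/s
τ = P_out/ω = 182288/151.1 = 1210 N·m

1210 N·m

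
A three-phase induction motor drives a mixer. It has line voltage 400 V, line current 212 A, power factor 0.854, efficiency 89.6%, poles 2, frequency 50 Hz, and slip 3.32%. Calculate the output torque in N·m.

P_in = √3·V·I·cosφ = 1.732 × 400 × 212 × 0.854 = 125430 W
P_out = η·P_in = 0.896 × 125430 = 112385 W
n_s = 120×50/2 = 3000 rpm; n = 3000×(1−0.0332) = 2900 rpm
ω = 2π×2900/60 = 303.7 rad/s
τ = P_out/ω = 112385/303.7 = 370 N·m

370 N·m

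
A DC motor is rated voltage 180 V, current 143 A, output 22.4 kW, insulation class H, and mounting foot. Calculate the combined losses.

3.34 kW

P_in = V·I = 180×143 = 25740 W
P_out = 22400 W
Losses = P_in − P_out = 25740 − 22400 = 3340 W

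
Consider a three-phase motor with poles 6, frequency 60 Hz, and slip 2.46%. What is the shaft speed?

n_s = 120f/p = 120×60/6 = 1200 rpm
n = n_s(1 − s) = 1200 × (1 − 0.0246) = 1170 rpm

1170 rpm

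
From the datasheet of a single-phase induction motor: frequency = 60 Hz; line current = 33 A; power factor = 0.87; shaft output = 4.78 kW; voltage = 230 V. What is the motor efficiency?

72.4 %

P_out = 4.78 kW = 4780 W
P_in = V·I·cosφ = 230 × 33 × 0.87 = 6603 W
η = P_out / P_in = 4780 / 6603 = 0.724 = 72.4%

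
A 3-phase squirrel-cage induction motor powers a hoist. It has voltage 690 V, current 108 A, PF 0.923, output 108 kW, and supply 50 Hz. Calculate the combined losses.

11100 W

P_in = √3·V·I·cosφ = 1.732×690×108×0.923 = 119130 W
P_out = 108000 W
Losses = P_in − P_out = 119130 − 108000 = 11130 W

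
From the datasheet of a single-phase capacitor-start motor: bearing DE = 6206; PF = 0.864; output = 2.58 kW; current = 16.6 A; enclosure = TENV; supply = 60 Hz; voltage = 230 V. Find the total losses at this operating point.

719 W

P_in = V·I·cosφ = 230×16.6×0.864 = 3299 W
P_out = 2580 W
Losses = P_in − P_out = 3299 − 2580 = 719 W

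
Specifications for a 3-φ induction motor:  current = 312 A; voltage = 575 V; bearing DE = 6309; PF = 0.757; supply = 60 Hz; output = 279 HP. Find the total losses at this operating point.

27.1 kW

P_in = √3·V·I·cosφ = 1.732×575×312×0.757 = 235216 W
P_out = 279×746 = 208134 W
Losses = P_in − P_out = 235216 − 208134 = 27082 W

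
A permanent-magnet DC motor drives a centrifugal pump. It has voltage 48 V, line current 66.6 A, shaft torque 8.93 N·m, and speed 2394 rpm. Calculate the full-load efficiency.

ω = 2π × 2394/60 = 250.7 rad/s; P_out = τω = 8.93 × 250.7 = 2239 W
P_in = V·I = 48 × 66.6 = 3197 W
η = P_out / P_in = 2239 / 3197 = 0.700 = 70.0%

70.0 %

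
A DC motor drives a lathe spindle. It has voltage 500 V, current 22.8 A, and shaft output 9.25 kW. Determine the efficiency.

81.1 %

P_out = 9.25 kW = 9250 W
P_in = V·I = 500 × 22.8 = 11400 W
η = P_out / P_in = 9250 / 11400 = 0.811 = 81.1%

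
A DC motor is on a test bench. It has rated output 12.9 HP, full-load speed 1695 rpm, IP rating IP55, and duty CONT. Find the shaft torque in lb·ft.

40 lb·ft

P_out = 12.9 × 746 = 9623 W
ω = 2π × 1695/60 = 177.5 rad/s
τ = P_out/ω = 9623/177.5 = 54.21 N·m
In lb·ft: 54.21/1.356 = 40 lb·ft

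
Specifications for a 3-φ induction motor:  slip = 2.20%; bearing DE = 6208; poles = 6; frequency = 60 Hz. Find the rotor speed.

n_s = 120f/p = 120×60/6 = 1200 rpm
n = n_s(1 − s) = 1200 × (1 − 0.022) = 1174 rpm

1174 rpm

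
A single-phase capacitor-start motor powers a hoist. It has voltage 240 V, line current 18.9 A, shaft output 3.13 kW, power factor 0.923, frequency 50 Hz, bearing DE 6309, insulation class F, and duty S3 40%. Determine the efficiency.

74.8 %

P_out = 3.13 kW = 3130 W
P_in = V·I·cosφ = 240 × 18.9 × 0.923 = 4187 W
η = P_out / P_in = 3130 / 4187 = 0.748 = 74.8%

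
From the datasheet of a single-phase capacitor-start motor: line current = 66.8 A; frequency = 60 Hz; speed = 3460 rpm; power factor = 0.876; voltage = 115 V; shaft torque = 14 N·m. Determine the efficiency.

75.4 %

ω = 2π × 3460/60 = 362.3 rad/s; P_out = τω = 14 × 362.3 = 5072 W
P_in = V·I·cosφ = 115 × 66.8 × 0.876 = 6729 W
η = P_out / P_in = 5072 / 6729 = 0.754 = 75.4%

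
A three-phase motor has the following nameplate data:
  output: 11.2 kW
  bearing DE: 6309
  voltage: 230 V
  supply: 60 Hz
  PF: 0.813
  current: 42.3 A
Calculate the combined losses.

P_in = √3·V·I·cosφ = 1.732×230×42.3×0.813 = 13700 W
P_out = 11200 W
Losses = P_in − P_out = 13700 − 11200 = 2500 W

2.5 kW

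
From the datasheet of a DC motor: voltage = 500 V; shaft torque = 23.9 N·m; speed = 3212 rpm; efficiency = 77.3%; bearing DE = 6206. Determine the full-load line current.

20.8 A

ω = 2π×3212/60 = 336.4 rad/s; P_out = τω = 23.9 × 336.4 = 8040 W
P_in = P_out / η = 8040 / 0.773 = 10401 W
I = P_in / V = 10401 / 500 = 20.8 A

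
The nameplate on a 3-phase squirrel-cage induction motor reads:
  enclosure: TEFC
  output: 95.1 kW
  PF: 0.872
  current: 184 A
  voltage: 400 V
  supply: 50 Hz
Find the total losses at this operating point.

P_in = √3·V·I·cosφ = 1.732×400×184×0.872 = 111158 W
P_out = 95100 W
Losses = P_in − P_out = 111158 − 95100 = 16058 W

16100 W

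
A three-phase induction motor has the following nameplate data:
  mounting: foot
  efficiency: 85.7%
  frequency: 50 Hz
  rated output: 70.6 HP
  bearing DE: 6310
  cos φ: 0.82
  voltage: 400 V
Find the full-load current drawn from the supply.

P_out = 70.6 × 746 = 52668 W
P_in = P_out / η = 52668 / 0.857 = 61456 W
I_L = P_in / (√3·V_L·cosφ) = 61456 / (1.732 × 400 × 0.82) = 108 A

108 A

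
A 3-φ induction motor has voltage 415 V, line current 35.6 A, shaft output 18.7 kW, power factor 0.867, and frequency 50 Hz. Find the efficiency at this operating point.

P_out = 18.7 kW = 18700 W
P_in = √3·V_L·I_L·cosφ = 1.732 × 415 × 35.6 × 0.867 = 22185 W
η = P_out / P_in = 18700 / 22185 = 0.843 = 84.3%

84.3 %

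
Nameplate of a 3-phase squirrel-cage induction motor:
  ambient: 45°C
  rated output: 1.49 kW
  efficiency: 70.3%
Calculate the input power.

2.12 kW

P_out = 1490 W
P_in = P_out/η = 1490/0.703 = 2119 W = 2.12 kW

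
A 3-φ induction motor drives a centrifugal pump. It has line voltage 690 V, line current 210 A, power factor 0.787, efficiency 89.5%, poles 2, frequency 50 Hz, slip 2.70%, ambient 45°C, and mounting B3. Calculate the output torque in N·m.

578 N·m

P_in = √3·V·I·cosφ = 1.732 × 690 × 210 × 0.787 = 197511 W
P_out = η·P_in = 0.895 × 197511 = 176772 W
n_s = 120×50/2 = 3000 rpm; n = 3000×(1−0.027) = 2919 rpm
ω = 2π×2919/60 = 305.7 rad/s
τ = P_out/ω = 176772/305.7 = 578 N·m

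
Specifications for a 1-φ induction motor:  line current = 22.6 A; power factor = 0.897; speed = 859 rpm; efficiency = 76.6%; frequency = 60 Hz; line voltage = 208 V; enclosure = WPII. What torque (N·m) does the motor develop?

P_in = V·I·cosφ = 208 × 22.6 × 0.897 = 4217 W
P_out = η·P_in = 0.766 × 4217 = 3230 W
n = 859 rpm
ω = 2π×859/60 = 89.95 rad/s
τ = P_out/ω = 3230/89.95 = 35.9 N·m

35.9 N·m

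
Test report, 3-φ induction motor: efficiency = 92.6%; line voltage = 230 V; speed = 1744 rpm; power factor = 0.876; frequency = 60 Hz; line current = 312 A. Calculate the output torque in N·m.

552 N·m

P_in = √3·V·I·cosφ = 1.732 × 230 × 312 × 0.876 = 108877 W
P_out = η·P_in = 0.926 × 108877 = 100820 W
n = 1744 rpm
ω = 2π×1744/60 = 182.6 rad/s
τ = P_out/ω = 100820/182.6 = 552 N·m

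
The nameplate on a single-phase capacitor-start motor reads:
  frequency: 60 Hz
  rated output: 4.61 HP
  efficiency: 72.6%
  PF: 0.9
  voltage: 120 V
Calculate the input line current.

43.9 A

P_out = 4.61 × 746 = 3439 W
P_in = P_out / η = 3439 / 0.726 = 4737 W
I = P_in / (V·cosφ) = 4737 / (120 × 0.9) = 43.9 A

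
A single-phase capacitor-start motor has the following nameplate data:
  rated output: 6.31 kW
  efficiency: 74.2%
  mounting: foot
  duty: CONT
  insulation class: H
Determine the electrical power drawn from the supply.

8.5 kW

P_out = 6310 W
P_in = P_out/η = 6310/0.742 = 8504 W = 8.5 kW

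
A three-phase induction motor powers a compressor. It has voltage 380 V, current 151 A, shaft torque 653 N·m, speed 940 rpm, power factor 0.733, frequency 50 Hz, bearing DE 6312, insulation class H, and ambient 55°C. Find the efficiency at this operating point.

ω = 2π × 940/60 = 98.44 rad/s; P_out = τω = 653 × 98.44 = 64281 W
P_in = √3·V_L·I_L·cosφ = 1.732 × 380 × 151 × 0.733 = 72847 W
η = P_out / P_in = 64281 / 72847 = 0.882 = 88.2%

88.2 %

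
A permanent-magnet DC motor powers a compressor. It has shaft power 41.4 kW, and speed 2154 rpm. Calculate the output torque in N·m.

ω = 2π × 2154/60 = 225.6 rad/s
τ = P/ω = 41400/225.6 = 184 N·m

184 N·m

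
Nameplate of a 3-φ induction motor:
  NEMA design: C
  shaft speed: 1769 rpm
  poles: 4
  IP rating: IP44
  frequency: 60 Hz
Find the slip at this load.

1.7 %

n_s = 120f/p = 120×60/4 = 1800 rpm
s = (n_s − n)/n_s = (1800 − 1769)/1800 = 0.0172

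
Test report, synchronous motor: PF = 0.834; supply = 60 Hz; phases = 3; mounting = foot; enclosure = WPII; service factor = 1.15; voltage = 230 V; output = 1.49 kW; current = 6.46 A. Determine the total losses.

656 W

P_in = √3·V·I·cosφ = 1.732×230×6.46×0.834 = 2146 W
P_out = 1490 W
Losses = P_in − P_out = 2146 − 1490 = 656 W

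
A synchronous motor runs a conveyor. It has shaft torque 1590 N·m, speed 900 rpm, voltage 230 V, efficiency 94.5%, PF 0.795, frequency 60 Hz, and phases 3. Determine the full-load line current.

ω = 2π×900/60 = 94.25 rad/s; P_out = τω = 1590 × 94.25 = 149858 W
P_in = P_out / η = 149858 / 0.945 = 158580 W
I_L = P_in / (√3·V_L·cosφ) = 158580 / (1.732 × 230 × 0.795) = 501 A

501 A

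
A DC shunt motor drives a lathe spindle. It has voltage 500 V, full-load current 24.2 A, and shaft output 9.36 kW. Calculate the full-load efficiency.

77.4 %

P_out = 9.36 kW = 9360 W
P_in = V·I = 500 × 24.2 = 12100 W
η = P_out / P_in = 9360 / 12100 = 0.774 = 77.4%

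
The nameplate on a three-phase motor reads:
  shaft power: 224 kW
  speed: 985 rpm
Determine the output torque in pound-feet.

1600 lb·ft

ω = 2π × 985/60 = 103.1 rad/s
τ = P/ω = 224000/103.1 = 2173 N·m
In lb·ft: 2173/1.356 = 1600 lb·ft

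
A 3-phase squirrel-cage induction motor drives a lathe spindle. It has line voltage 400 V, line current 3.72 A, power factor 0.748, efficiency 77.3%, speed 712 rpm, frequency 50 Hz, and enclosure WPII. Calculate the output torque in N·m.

P_in = √3·V·I·cosφ = 1.732 × 400 × 3.72 × 0.748 = 1928 W
P_out = η·P_in = 0.773 × 1928 = 1490 W
n = 712 rpm
ω = 2π×712/60 = 74.56 rad/s
τ = P_out/ω = 1490/74.56 = 20 N·m

20 N·m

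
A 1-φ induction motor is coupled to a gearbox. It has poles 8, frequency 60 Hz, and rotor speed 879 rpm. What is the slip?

2.33 %

n_s = 120f/p = 120×60/8 = 900 rpm
s = (n_s − n)/n_s = (900 − 879)/900 = 0.0233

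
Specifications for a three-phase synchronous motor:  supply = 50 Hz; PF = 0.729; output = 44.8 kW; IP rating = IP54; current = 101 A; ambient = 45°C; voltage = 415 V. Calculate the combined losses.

P_in = √3·V·I·cosφ = 1.732×415×101×0.729 = 52923 W
P_out = 44800 W
Losses = P_in − P_out = 52923 − 44800 = 8123 W

8120 W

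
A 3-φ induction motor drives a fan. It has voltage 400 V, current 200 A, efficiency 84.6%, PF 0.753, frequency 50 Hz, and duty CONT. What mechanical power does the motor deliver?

88.3 kW

P_in = √3·V·I·cosφ = 1.732 × 400 × 200 × 0.753 = 104336 W
P_out = η·P_in = 0.846 × 104336 = 88268 W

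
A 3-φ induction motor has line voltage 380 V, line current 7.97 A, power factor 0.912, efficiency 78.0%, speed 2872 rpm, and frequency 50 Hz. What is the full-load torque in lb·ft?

P_in = √3·V·I·cosφ = 1.732 × 380 × 7.97 × 0.912 = 4784 W
P_out = η·P_in = 0.78 × 4784 = 3732 W
n = 2872 rpm
ω = 2π×2872/60 = 300.8 rad/s
τ = P_out/ω = 3732/300.8 = 12.41 N·m
In lb·ft: 12.41/1.356 = 9.15 lb·ft

9.15 lb·ft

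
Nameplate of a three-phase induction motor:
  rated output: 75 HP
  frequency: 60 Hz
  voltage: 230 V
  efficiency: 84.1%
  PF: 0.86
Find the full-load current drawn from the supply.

P_out = 75 × 746 = 55950 W
P_in = P_out / η = 55950 / 0.841 = 66528 W
I_L = P_in / (√3·V_L·cosφ) = 66528 / (1.732 × 230 × 0.86) = 194 A

194 A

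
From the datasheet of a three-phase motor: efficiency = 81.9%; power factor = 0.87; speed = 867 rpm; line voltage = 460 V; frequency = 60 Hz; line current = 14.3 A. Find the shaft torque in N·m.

89.4 N·m

P_in = √3·V·I·cosφ = 1.732 × 460 × 14.3 × 0.87 = 9912 W
P_out = η·P_in = 0.819 × 9912 = 8118 W
n = 867 rpm
ω = 2π×867/60 = 90.79 rad/s
τ = P_out/ω = 8118/90.79 = 89.4 N·m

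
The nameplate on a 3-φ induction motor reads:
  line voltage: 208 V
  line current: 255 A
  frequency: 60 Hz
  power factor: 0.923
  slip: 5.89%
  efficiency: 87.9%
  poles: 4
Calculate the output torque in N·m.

P_in = √3·V·I·cosφ = 1.732 × 208 × 255 × 0.923 = 84792 W
P_out = η·P_in = 0.879 × 84792 = 74532 W
n_s = 120×60/4 = 1800 rpm; n = 1800×(1−0.0589) = 1694 rpm
ω = 2π×1694/60 = 177.4 rad/s
τ = P_out/ω = 74532/177.4 = 420 N·m

420 N·m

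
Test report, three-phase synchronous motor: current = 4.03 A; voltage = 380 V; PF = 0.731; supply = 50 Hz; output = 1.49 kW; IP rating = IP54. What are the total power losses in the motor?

449 W

P_in = √3·V·I·cosφ = 1.732×380×4.03×0.731 = 1939 W
P_out = 1490 W
Losses = P_in − P_out = 1939 − 1490 = 449 W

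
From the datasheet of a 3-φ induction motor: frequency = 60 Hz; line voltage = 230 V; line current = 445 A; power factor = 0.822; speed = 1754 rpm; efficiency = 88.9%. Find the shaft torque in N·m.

705 N·m

P_in = √3·V·I·cosφ = 1.732 × 230 × 445 × 0.822 = 145716 W
P_out = η·P_in = 0.889 × 145716 = 129542 W
n = 1754 rpm
ω = 2π×1754/60 = 183.7 rad/s
τ = P_out/ω = 129542/183.7 = 705 N·m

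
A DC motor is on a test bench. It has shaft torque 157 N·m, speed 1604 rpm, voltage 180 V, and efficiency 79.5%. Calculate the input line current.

ω = 2π×1604/60 = 168 rad/s; P_out = τω = 157 × 168 = 26376 W
P_in = P_out / η = 26376 / 0.795 = 33177 W
I = P_in / V = 33177 / 180 = 184 A

184 A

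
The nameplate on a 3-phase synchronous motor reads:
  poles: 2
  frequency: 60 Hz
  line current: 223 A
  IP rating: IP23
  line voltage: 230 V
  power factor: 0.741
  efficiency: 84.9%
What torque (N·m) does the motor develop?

P_in = √3·V·I·cosφ = 1.732 × 230 × 223 × 0.741 = 65826 W
P_out = η·P_in = 0.849 × 65826 = 55886 W
n = n_s = 120×60/2 = 3600 rpm (synchronous)
ω = 2π×3600/60 = 377 rad/s
τ = P_out/ω = 55886/377 = 148 N·m

148 N·m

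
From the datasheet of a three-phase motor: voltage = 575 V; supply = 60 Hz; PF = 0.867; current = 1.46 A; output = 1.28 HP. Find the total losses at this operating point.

306 W

P_in = √3·V·I·cosφ = 1.732×575×1.46×0.867 = 1261 W
P_out = 1.28×746 = 955 W
Losses = P_in − P_out = 1261 − 955 = 306 W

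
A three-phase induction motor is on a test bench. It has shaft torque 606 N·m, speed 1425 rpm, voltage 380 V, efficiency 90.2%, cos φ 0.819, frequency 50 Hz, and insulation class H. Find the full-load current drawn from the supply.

186 A

ω = 2π×1425/60 = 149.2 rad/s; P_out = τω = 606 × 149.2 = 90415 W
P_in = P_out / η = 90415 / 0.902 = 100238 W
I_L = P_in / (√3·V_L·cosφ) = 100238 / (1.732 × 380 × 0.819) = 186 A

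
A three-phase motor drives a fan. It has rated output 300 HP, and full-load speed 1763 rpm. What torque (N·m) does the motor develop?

P_out = 300 × 746 = 223800 W
ω = 2π × 1763/60 = 184.6 rad/s
τ = P_out/ω = 223800/184.6 = 1210 N·m

1210 N·m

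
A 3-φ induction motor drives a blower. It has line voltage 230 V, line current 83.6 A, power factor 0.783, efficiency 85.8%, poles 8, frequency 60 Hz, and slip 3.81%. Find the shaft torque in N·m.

247 N·m

P_in = √3·V·I·cosφ = 1.732 × 230 × 83.6 × 0.783 = 26076 W
P_out = η·P_in = 0.858 × 26076 = 22373 W
n_s = 120×60/8 = 900 rpm; n = 900×(1−0.0381) = 866 rpm
ω = 2π×866/60 = 90.69 rad/s
τ = P_out/ω = 22373/90.69 = 247 N·m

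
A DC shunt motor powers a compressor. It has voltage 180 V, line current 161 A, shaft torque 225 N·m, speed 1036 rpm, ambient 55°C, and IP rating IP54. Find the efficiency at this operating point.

ω = 2π × 1036/60 = 108.5 rad/s; P_out = τω = 225 × 108.5 = 24413 W
P_in = V·I = 180 × 161 = 28980 W
η = P_out / P_in = 24413 / 28980 = 0.842 = 84.2%

84.2 %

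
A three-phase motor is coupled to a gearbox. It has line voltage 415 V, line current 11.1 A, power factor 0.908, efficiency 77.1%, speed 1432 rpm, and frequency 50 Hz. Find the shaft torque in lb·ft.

P_in = √3·V·I·cosφ = 1.732 × 415 × 11.1 × 0.908 = 7244 W
P_out = η·P_in = 0.771 × 7244 = 5585 W
n = 1432 rpm
ω = 2π×1432/60 = 150 rad/s
τ = P_out/ω = 5585/150 = 37.23 N·m
In lb·ft: 37.23/1.356 = 27.5 lb·ft

27.5 lb·ft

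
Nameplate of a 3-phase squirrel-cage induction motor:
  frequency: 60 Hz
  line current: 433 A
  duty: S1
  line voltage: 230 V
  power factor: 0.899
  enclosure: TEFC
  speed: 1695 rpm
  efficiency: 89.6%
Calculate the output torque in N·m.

P_in = √3·V·I·cosφ = 1.732 × 230 × 433 × 0.899 = 155068 W
P_out = η·P_in = 0.896 × 155068 = 138941 W
n = 1695 rpm
ω = 2π×1695/60 = 177.5 rad/s
τ = P_out/ω = 138941/177.5 = 783 N·m

783 N·m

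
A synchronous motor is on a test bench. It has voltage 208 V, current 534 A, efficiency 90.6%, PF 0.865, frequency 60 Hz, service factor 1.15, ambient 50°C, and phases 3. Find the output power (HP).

202 HP

P_in = √3·V·I·cosφ = 1.732 × 208 × 534 × 0.865 = 166406 W
P_out = η·P_in = 0.906 × 166406 = 150764 W
= 150764/746 = 202 HP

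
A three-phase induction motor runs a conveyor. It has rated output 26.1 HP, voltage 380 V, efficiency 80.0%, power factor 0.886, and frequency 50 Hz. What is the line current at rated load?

41.7 A

P_out = 26.1 × 746 = 19471 W
P_in = P_out / η = 19471 / 0.800 = 24339 W
I_L = P_in / (√3·V_L·cosφ) = 24339 / (1.732 × 380 × 0.886) = 41.7 A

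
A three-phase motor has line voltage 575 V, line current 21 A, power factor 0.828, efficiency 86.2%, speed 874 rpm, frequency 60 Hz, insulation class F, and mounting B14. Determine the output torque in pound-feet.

120 lb·ft

P_in = √3·V·I·cosφ = 1.732 × 575 × 21 × 0.828 = 17317 W
P_out = η·P_in = 0.862 × 17317 = 14927 W
n = 874 rpm
ω = 2π×874/60 = 91.53 rad/s
τ = P_out/ω = 14927/91.53 = 163.1 N·m
In lb·ft: 163.1/1.356 = 120 lb·ft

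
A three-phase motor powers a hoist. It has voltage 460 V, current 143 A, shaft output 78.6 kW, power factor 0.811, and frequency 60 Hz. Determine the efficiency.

85.1 %

P_out = 78.6 kW = 78600 W
P_in = √3·V_L·I_L·cosφ = 1.732 × 460 × 143 × 0.811 = 92398 W
η = P_out / P_in = 78600 / 92398 = 0.851 = 85.1%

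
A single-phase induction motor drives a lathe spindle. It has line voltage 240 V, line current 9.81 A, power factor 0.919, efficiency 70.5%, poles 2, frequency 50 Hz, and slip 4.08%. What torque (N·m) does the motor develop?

P_in = V·I·cosφ = 240 × 9.81 × 0.919 = 2164 W
P_out = η·P_in = 0.705 × 2164 = 1526 W
n_s = 120×50/2 = 3000 rpm; n = 3000×(1−0.0408) = 2878 rpm
ω = 2π×2878/60 = 301.4 rad/s
τ = P_out/ω = 1526/301.4 = 5.06 N·m

5.06 N·m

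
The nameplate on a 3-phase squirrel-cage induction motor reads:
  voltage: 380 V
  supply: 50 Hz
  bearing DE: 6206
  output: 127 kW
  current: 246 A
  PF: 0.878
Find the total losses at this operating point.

15.2 kW

P_in = √3·V·I·cosφ = 1.732×380×246×0.878 = 142155 W
P_out = 127000 W
Losses = P_in − P_out = 142155 − 127000 = 15155 W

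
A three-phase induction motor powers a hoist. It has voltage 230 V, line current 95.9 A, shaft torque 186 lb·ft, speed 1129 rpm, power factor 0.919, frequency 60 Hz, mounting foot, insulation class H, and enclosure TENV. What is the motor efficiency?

84.9 %

τ = 186 lb·ft × 1.356 = 252.2 N·m
ω = 2π × 1129/60 = 118.2 rad/s; P_out = τω = 252.2 × 118.2 = 29810 W
P_in = √3·V_L·I_L·cosφ = 1.732 × 230 × 95.9 × 0.919 = 35108 W
η = P_out / P_in = 29810 / 35108 = 0.849 = 84.9%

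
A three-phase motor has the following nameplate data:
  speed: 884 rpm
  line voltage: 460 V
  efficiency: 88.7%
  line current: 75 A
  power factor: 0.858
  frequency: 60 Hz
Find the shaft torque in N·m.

491 N·m

P_in = √3·V·I·cosφ = 1.732 × 460 × 75 × 0.858 = 51269 W
P_out = η·P_in = 0.887 × 51269 = 45476 W
n = 884 rpm
ω = 2π×884/60 = 92.57 rad/s
τ = P_out/ω = 45476/92.57 = 491 N·m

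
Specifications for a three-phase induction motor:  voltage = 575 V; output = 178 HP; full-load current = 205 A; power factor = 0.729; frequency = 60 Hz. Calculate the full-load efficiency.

P_out = 178 × 746 = 132788 W
P_in = √3·V_L·I_L·cosφ = 1.732 × 575 × 205 × 0.729 = 148832 W
η = P_out / P_in = 132788 / 148832 = 0.892 = 89.2%

89.2 %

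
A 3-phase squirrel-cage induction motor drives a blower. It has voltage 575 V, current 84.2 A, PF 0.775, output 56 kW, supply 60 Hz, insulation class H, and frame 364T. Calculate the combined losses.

P_in = √3·V·I·cosφ = 1.732×575×84.2×0.775 = 64987 W
P_out = 56000 W
Losses = P_in − P_out = 64987 − 56000 = 8987 W

8.99 kW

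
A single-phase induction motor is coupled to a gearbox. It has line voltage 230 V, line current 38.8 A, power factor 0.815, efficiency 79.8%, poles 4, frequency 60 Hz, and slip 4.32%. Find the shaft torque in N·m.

P_in = V·I·cosφ = 230 × 38.8 × 0.815 = 7273 W
P_out = η·P_in = 0.798 × 7273 = 5804 W
n_s = 120×60/4 = 1800 rpm; n = 1800×(1−0.0432) = 1722 rpm
ω = 2π×1722/60 = 180.3 rad/s
τ = P_out/ω = 5804/180.3 = 32.2 N·m

32.2 N·m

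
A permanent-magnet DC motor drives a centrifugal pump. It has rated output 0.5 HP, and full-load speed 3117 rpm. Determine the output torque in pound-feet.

P_out = 0.5 × 746 = 373 W
ω = 2π × 3117/60 = 326.4 rad/s
τ = P_out/ω = 373/326.4 = 1.143 N·m
In lb·ft: 1.143/1.356 = 0.843 lb·ft

0.843 lb·ft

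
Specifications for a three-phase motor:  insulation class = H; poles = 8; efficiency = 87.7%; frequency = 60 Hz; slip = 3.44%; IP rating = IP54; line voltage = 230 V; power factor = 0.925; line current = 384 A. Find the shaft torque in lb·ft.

1010 lb·ft

P_in = √3·V·I·cosφ = 1.732 × 230 × 384 × 0.925 = 141497 W
P_out = η·P_in = 0.877 × 141497 = 124093 W
n_s = 120×60/8 = 900 rpm; n = 900×(1−0.0344) = 869 rpm
ω = 2π×869/60 = 91 rad/s
τ = P_out/ω = 124093/91 = 1364 N·m
In lb·ft: 1364/1.356 = 1010 lb·ft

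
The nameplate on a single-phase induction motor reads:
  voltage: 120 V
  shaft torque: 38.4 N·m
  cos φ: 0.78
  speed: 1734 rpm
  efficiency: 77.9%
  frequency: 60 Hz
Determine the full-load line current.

ω = 2π×1734/60 = 181.6 rad/s; P_out = τω = 38.4 × 181.6 = 6973 W
P_in = P_out / η = 6973 / 0.779 = 8951 W
I = P_in / (V·cosφ) = 8951 / (120 × 0.78) = 95.6 A

95.6 A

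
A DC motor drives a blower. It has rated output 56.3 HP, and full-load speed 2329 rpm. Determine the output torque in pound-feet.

127 lb·ft

P_out = 56.3 × 746 = 42000 W
ω = 2π × 2329/60 = 243.9 rad/s
τ = P_out/ω = 42000/243.9 = 172.2 N·m
In lb·ft: 172.2/1.356 = 127 lb·ft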